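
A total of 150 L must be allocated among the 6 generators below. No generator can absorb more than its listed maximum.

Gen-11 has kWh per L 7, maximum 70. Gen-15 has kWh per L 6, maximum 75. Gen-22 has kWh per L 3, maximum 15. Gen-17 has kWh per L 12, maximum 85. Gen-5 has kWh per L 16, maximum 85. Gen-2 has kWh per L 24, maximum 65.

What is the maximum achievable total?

Highest kWh per L first: Gen-2 24 > Gen-5 16 > Gen-17 12 > Gen-11 7 > Gen-15 6 > Gen-22 3.
Give Gen-2 65 to hit its cap of 65 ; 85 left.
Give Gen-5 85 to hit its cap of 85 ; 0 left.
Total = 16×85 + 24×65 = 2920.

2920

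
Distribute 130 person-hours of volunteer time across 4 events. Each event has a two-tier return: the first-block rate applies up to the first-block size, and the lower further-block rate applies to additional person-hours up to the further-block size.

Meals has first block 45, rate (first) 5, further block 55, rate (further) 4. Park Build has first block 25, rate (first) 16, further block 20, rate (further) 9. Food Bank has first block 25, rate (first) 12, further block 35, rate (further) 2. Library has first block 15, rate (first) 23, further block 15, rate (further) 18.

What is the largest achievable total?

Order all 8 blocks by rate: Library/first 23 > Library/second 18 > Park Build/first 16 > Food Bank/first 12 > Park Build/second 9 > Meals/first 5 > Meals/second 4 > Food Bank/second 2.
Library/first (23): +15 — 115 left.
Library/second (18): +15 — 100 left.
Park Build/first (16): +25 — 75 left.
Food Bank first at 12: fill all 25 — 50 left.
Park Build/second (9): +20 — 30 left.
30 remain; put them into Meals first at 5.
Total = 23×15 + 18×15 + 16×25 + 12×25 + 9×20 + 5×30 = 1645.

1645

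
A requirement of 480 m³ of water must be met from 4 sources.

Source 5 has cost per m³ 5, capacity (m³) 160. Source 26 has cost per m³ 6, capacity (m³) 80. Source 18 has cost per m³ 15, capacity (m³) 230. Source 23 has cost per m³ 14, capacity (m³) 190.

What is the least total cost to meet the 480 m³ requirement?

Cheapest first:
Take 160 from Source 5 at 5 ; need 320 more.
Source 26 at 6: take all 80 m³ ; 240 still needed.
Source 23 at 14: take all 190 m³ ; 50 still needed.
Take 50 from Source 18 at 15 to finish.
Cost = 160×5 + 80×6 + 190×14 + 50×15 = 4690.

4690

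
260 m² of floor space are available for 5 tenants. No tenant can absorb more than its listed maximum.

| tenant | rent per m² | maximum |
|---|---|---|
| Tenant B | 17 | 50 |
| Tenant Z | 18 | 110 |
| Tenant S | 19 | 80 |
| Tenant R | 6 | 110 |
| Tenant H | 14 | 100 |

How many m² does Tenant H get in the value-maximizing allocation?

20

Order the tenants by rent per m²: Tenant S 19 > Tenant Z 18 > Tenant B 17 > Tenant H 14 > Tenant R 6.
Tenant S takes 80 to reach its cap of 80 → 180 left.
Give Tenant Z 110 to hit its cap of 110 → 70 left.
Tenant B: +50 to 50 (cap) → 20 left.
Tenant H has room for 100 but only 20 remain, so it gets 20.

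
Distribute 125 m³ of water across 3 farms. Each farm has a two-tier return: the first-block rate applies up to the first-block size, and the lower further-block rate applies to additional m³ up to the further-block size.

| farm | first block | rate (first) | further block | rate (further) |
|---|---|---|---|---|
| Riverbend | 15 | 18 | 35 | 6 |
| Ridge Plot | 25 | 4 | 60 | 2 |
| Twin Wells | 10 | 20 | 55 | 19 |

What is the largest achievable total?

Treat each block as its own option and order by rate: Twin Wells/first 20 > Twin Wells/second 19 > Riverbend/first 18 > Riverbend/second 6 > Ridge Plot/first 4 > Ridge Plot/second 2.
Twin Wells first at 20: fill all 10 — 115 left.
Twin Wells/second (19): +55 — 60 left.
Riverbend/first (18): +15 — 45 left.
Riverbend/second (6): +35 — 10 left.
10 remain; put them into Ridge Plot first at 4.
Total = 20×10 + 19×55 + 18×15 + 6×35 + 4×10 = 1765.

1765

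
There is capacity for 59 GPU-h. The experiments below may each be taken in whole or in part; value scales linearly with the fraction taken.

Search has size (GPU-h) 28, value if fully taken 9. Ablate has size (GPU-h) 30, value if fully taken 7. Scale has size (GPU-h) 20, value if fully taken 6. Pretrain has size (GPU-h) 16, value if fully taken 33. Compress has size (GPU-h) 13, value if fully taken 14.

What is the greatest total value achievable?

56.6

Sort by value density: Pretrain 33/16≈2.06, Compress 14/13≈1.08, Search 9/28≈0.321, Scale 6/20≈0.3, Ablate 7/30≈0.233.
Pretrain: take in full, 16 GPU-h for value 33 — 43 left.
Take all of Compress (13 GPU-h, value 14) — 30 GPU-h left.
Take all of Search (28 GPU-h, value 9) — 2 GPU-h left.
2 GPU-h left: a 2/20 share of Scale gives 6×2/20 = 0.6.
Total value = 56.6.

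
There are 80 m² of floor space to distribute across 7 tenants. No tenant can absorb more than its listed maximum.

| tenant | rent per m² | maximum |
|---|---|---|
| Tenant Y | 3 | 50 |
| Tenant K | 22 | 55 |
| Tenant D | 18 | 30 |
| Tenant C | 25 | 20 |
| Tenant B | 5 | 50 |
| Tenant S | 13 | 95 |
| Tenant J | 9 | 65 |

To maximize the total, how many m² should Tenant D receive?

Highest rent per m² first: Tenant C 25 > Tenant K 22 > Tenant D 18 > Tenant S 13 > Tenant J 9 > Tenant B 5 > Tenant Y 3.
Give Tenant C 20 to hit its cap of 20 — 60 left.
Tenant K: +55 to 55 (cap) — 5 left.
Tenant D has room for 30 but only 5 remain, so it gets 5.

5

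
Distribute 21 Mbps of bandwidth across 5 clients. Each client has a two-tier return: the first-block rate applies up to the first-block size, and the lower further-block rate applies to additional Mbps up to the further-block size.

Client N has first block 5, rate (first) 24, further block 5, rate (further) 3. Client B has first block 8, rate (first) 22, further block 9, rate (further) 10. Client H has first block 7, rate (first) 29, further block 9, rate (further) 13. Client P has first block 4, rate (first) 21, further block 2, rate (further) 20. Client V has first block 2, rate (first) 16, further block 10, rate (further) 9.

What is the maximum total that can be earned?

520

Order all 10 blocks by rate: Client H/tier1 29 > Client N/tier1 24 > Client B/tier1 22 > Client P/tier1 21 > Client P/tier2 20 > Client V/tier1 16 > Client H/tier2 13 > Client B/tier2 10 > Client V/tier2 9 > Client N/tier2 3.
Client H/tier1 (29): +7 ; 14 left.
Client N tier1 at 24: fill all 5 ; 9 left.
Fill Client B tier1 block (8 at 22) ; 1 left.
Client P/tier1: +1 of 4 at 21; pool empty.
Total = 29×7 + 24×5 + 22×8 + 21×1 = 520.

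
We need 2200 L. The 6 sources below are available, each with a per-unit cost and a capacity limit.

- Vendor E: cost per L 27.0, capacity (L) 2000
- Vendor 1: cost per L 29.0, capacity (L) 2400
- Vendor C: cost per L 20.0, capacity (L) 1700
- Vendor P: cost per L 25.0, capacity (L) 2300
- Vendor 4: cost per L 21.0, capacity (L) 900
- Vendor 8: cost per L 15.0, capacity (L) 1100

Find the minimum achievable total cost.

38500

Cheapest first:
Vendor 8 (15.0): use full 1100 ; 1100 L to go.
Take 1100 from Vendor C at 20.0 to finish.
Vendor 4, Vendor P, Vendor E, Vendor 1: unused.
Cost = 1100×15.0 + 1100×20.0 = 38500.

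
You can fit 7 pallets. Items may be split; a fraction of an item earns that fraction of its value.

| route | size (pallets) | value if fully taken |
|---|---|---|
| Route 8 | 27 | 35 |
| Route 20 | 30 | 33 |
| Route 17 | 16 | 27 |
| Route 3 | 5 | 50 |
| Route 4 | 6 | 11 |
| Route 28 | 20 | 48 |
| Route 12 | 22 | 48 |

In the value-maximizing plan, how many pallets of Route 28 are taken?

Sort by value density: Route 3 50/5≈10, Route 28 48/20≈2.4, Route 12 48/22≈2.18, Route 4 11/6≈1.83, Route 17 27/16≈1.69, Route 8 35/27≈1.3, Route 20 33/30≈1.1.
Take all of Route 3 (5 pallets, value 50) ; 2 pallets left.
Only 2 pallets remain; take 2/20 of Route 28 for value 48×2/20 = 4.8.

2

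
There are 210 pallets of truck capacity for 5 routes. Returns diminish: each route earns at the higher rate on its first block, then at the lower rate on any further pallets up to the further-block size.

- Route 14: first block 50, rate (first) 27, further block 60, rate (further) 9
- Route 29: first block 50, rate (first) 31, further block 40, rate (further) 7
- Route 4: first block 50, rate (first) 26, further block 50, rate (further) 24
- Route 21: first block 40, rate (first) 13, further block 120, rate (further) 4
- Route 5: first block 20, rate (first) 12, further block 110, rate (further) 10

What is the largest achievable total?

Order all 10 blocks by rate: Route 29/tier1 31 > Route 14/tier1 27 > Route 4/tier1 26 > Route 4/tier2 24 > Route 21/tier1 13 > Route 5/tier1 12 > Route 5/tier2 10 > Route 14/tier2 9 > Route 29/tier2 7 > Route 21/tier2 4.
Route 29 tier1 at 31: fill all 50 — 160 left.
Route 14 tier1 at 27: fill all 50 — 110 left.
Route 4 tier1 at 26: fill all 50 — 60 left.
Route 4 tier2 at 24: fill all 50 — 10 left.
Route 21/tier1: +10 of 40 at 13; pool empty.
Total = 31×50 + 27×50 + 26×50 + 24×50 + 13×10 = 5530.

5530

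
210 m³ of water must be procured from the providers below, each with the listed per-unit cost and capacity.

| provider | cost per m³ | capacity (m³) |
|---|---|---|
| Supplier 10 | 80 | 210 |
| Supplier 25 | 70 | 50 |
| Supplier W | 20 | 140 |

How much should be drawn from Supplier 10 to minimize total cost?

Cheapest first:
Take 140 from Supplier W at 20 → need 70 more.
Take 50 from Supplier 25 at 70 → need 20 more.
Take 20 from Supplier 10 at 80 to finish.

20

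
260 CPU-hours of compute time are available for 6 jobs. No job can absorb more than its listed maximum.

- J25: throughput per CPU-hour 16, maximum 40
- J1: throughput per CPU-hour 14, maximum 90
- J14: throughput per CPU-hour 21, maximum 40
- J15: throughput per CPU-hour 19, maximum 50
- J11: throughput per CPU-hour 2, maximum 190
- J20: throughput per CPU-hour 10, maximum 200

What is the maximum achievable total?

Order the jobs by throughput per CPU-hour: J14 21 > J15 19 > J25 16 > J1 14 > J20 10 > J11 2.
J14: +40 to 40 (cap) → 220 left.
Give J15 50 to hit its cap of 50 → 170 left.
J25 takes 40 to reach its cap of 40 → 130 left.
J1 takes 90 to reach its cap of 90 → 40 left.
J20 has room for 200 but only 40 remain, so it gets 40.
Total = 16×40 + 14×90 + 21×40 + 19×50 + 10×40 = 4090.

4090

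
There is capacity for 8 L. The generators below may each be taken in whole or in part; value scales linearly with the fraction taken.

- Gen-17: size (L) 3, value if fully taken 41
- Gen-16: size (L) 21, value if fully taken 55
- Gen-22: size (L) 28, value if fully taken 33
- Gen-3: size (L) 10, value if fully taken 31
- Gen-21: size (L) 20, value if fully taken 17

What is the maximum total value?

Best value per unit of size first: Gen-17 41/3≈13.7, Gen-3 31/10≈3.1, Gen-16 55/21≈2.62, Gen-22 33/28≈1.18, Gen-21 17/20≈0.85.
Take all of Gen-17 (3 L, value 41) → 5 L left.
5 L left: a 5/10 share of Gen-3 gives 31×5/10 = 15.5.
Total value = 56.5.

56.5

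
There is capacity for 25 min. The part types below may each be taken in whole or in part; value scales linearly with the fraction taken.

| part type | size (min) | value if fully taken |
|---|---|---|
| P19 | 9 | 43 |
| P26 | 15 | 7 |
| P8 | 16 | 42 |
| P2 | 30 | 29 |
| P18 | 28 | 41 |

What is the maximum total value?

Best value per unit of size first: P19 43/9≈4.78, P8 42/16≈2.62, P18 41/28≈1.46, P2 29/30≈0.967, P26 7/15≈0.467.
P19: take in full, 9 min for value 43 → 16 left.
Take all of P8 (16 min, value 42) → 0 min left.
Total value = 85.

85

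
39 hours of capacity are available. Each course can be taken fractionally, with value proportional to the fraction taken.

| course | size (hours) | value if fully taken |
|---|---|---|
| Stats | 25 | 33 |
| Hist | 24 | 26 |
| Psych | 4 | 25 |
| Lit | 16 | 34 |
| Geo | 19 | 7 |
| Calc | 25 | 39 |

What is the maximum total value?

88.64

Best value per unit of size first: Psych 25/4≈6.25, Lit 34/16≈2.12, Calc 39/25≈1.56, Stats 33/25≈1.32, Hist 26/24≈1.08, Geo 7/19≈0.368.
Take all of Psych (4 hours, value 25) — 35 hours left.
All 16 hours of Lit fit (value 34) — 19 remain.
Fill the last 19 hours with part of Calc: 19/25 of it earns 29.64.
Total value = 88.64.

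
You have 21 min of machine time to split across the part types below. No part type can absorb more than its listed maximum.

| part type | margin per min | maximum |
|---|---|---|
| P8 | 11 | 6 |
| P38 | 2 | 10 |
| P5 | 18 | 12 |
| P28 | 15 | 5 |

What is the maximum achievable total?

Highest margin per min first: P5 18 > P28 15 > P8 11 > P38 2.
P5: +12 to 12 (cap) → 9 left.
P28: +5 to 5 (cap) → 4 left.
Only 4 left; P8 takes them to reach 4.
Total = 11×4 + 18×12 + 15×5 = 335.

335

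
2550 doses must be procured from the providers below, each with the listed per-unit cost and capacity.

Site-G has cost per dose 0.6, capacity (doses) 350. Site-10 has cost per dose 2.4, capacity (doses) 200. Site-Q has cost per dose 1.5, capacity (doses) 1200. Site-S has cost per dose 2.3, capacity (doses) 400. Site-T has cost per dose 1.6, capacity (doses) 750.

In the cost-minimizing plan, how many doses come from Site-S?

Fill from the cheapest provider first.
Site-G (0.6): use full 350 — 2200 doses to go.
Take 1200 from Site-Q at 1.5 — need 1000 more.
Site-T (1.6): use full 750 — 250 doses to go.
Site-S (2.3): take the remaining 250 — done.
Site-10: unused.

250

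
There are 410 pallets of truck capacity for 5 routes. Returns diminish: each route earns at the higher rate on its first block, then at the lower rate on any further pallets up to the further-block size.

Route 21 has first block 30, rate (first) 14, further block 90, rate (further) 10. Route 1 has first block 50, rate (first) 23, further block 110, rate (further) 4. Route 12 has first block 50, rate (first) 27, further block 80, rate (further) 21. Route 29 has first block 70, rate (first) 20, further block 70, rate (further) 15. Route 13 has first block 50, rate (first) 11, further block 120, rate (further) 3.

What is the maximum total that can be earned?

7700

Rank every tier by rate: Route 12/tier1 27 > Route 1/tier1 23 > Route 12/tier2 21 > Route 29/tier1 20 > Route 29/tier2 15 > Route 21/tier1 14 > Route 13/tier1 11 > Route 21/tier2 10 > Route 1/tier2 4 > Route 13/tier2 3.
Route 12/tier1 (27): +50 — 360 left.
Route 1 tier1 at 23: fill all 50 — 310 left.
Route 12 tier2 at 21: fill all 80 — 230 left.
Fill Route 29 tier1 block (70 at 20) — 160 left.
Route 29 tier2 at 15: fill all 70 — 90 left.
Fill Route 21 tier1 block (30 at 14) — 60 left.
Fill Route 13 tier1 block (50 at 11) — 10 left.
Route 21 tier2 at 10: only 10 left, fill 10.
Total = 27×50 + 23×50 + 21×80 + 20×70 + 15×70 + 14×30 + 11×50 + 10×10 = 7700.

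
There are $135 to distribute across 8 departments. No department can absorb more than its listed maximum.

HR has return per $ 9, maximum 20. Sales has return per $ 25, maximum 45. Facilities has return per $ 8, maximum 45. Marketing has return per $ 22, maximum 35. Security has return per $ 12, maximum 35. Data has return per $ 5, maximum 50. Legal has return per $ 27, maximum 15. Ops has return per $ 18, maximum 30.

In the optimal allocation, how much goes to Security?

Order the departments by return per $: Legal 27 > Sales 25 > Marketing 22 > Ops 18 > Security 12 > HR 9 > Facilities 8 > Data 5.
Legal takes 15 to reach its cap of 15 → 120 left.
Sales: +45 to 45 (cap) → 75 left.
Give Marketing 35 to hit its cap of 35 → 40 left.
Give Ops 30 to hit its cap of 30 → 10 left.
Security: +10 (room for 35) → 10. Pool exhausted.

10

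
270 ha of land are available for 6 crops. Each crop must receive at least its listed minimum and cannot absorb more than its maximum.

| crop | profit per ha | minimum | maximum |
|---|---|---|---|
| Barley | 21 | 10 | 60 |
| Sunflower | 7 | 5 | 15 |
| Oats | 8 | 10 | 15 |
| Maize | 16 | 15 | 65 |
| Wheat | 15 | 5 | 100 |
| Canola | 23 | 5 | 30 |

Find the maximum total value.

Meeting every minimum uses 10+5+10+15+5+5 = 50 ha, leaving 220.
Order the crops by profit per ha: Canola 23 > Barley 21 > Maize 16 > Wheat 15 > Oats 8 > Sunflower 7.
Canola: +25 to 30 (cap) ; 195 left.
Barley: +50 to 60 (cap) ; 145 left.
Give Maize 50 more to hit its cap of 65 ; 95 left.
Wheat takes 95 more to reach its cap of 100 ; 0 left.
Total = 21×60 + 7×5 + 8×10 + 16×65 + 15×100 + 23×30 = 4605.

4605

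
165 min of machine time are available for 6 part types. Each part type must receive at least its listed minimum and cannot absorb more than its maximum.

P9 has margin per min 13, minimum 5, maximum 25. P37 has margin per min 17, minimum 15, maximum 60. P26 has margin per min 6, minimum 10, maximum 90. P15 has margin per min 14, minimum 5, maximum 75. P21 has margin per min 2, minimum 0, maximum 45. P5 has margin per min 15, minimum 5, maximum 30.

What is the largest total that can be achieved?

Meeting every minimum uses 5+15+10+5+0+5 = 40 min, leaving 125.
Order the part types by margin per min: P37 17 > P5 15 > P15 14 > P9 13 > P26 6 > P21 2.
Give P37 45 more to hit its cap of 60 ; 80 left.
P5: +25 to 30 (cap) ; 55 left.
P15: +55 (room for 70) → 60. Pool exhausted.
Total = 13×5 + 17×60 + 6×10 + 14×60 + 15×30 = 2435.

2435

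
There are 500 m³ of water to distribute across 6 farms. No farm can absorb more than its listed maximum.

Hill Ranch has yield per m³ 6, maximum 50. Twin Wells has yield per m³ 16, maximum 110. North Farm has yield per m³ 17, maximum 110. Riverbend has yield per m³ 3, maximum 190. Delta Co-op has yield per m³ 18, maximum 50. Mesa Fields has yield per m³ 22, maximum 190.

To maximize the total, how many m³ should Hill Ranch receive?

Highest yield per m³ first: Mesa Fields 22 > Delta Co-op 18 > North Farm 17 > Twin Wells 16 > Hill Ranch 6 > Riverbend 3.
Mesa Fields: +190 to 190 (cap) ; 310 left.
Delta Co-op takes 50 to reach its cap of 50 ; 260 left.
North Farm takes 110 to reach its cap of 110 ; 150 left.
Give Twin Wells 110 to hit its cap of 110 ; 40 left.
Hill Ranch has room for 50 but only 40 remain, so it gets 40.

40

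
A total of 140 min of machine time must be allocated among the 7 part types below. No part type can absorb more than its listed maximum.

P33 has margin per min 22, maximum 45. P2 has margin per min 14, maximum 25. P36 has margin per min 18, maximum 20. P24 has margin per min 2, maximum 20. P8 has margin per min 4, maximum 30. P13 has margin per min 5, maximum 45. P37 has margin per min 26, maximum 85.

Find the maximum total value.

Rank by margin per min: P37 26 > P33 22 > P36 18 > P2 14 > P13 5 > P8 4 > P24 2.
P37 takes 85 to reach its cap of 85 → 55 left.
P33: +45 to 45 (cap) → 10 left.
P36 has room for 20 but only 10 remain, so it gets 10.
Total = 22×45 + 18×10 + 26×85 = 3380.

3380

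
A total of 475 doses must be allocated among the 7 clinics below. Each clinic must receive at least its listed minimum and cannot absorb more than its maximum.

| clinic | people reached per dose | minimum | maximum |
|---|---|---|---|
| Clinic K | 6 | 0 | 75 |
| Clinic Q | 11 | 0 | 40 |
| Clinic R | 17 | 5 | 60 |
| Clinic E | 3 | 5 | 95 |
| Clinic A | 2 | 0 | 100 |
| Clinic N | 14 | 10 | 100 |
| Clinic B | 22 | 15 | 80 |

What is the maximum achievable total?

5405

Meeting every minimum uses 0+0+5+5+0+10+15 = 35 doses, leaving 440.
Order the clinics by people reached per dose: Clinic B 22 > Clinic R 17 > Clinic N 14 > Clinic Q 11 > Clinic K 6 > Clinic E 3 > Clinic A 2.
Clinic B takes 65 more to reach its cap of 80 — 375 left.
Clinic R: +55 to 60 (cap) — 320 left.
Give Clinic N 90 more to hit its cap of 100 — 230 left.
Clinic Q takes 40 more to reach its cap of 40 — 190 left.
Clinic K takes 75 more to reach its cap of 75 — 115 left.
Give Clinic E 90 more to hit its cap of 95 — 25 left.
Clinic A: +25 (room for 100) → 25. Pool exhausted.
Total = 6×75 + 11×40 + 17×60 + 3×95 + 2×25 + 14×100 + 22×80 = 5405.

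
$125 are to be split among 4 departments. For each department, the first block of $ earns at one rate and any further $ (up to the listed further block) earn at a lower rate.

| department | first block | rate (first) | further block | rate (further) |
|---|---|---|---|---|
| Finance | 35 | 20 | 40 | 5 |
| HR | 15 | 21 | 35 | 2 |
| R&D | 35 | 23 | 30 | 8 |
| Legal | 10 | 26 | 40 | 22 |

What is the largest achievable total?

2760

Order all 8 blocks by rate: Legal/first 26 > R&D/first 23 > Legal/second 22 > HR/first 21 > Finance/first 20 > R&D/second 8 > Finance/second 5 > HR/second 2.
Legal first at 26: fill all 10 ; 115 left.
R&D first at 23: fill all 35 ; 80 left.
Legal second at 22: fill all 40 ; 40 left.
HR/first (21): +15 ; 25 left.
Finance/first: +25 of 35 at 20; pool empty.
Total = 26×10 + 23×35 + 22×40 + 21×15 + 20×25 = 2760.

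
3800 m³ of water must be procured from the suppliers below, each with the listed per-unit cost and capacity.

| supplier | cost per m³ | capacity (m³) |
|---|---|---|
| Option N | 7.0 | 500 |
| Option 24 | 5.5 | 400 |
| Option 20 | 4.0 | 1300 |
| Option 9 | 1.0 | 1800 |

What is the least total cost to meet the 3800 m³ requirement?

Fill from the cheapest supplier first.
Option 9 (1.0): use full 1800 → 2000 m³ to go.
Option 20 at 4.0: take all 1300 m³ → 700 still needed.
Option 24 (5.5): use full 400 → 300 m³ to go.
Option N at 7.0: take 300 of its 500 → requirement met.
Cost = 1800×1.0 + 1300×4.0 + 400×5.5 + 300×7.0 = 11300.

11300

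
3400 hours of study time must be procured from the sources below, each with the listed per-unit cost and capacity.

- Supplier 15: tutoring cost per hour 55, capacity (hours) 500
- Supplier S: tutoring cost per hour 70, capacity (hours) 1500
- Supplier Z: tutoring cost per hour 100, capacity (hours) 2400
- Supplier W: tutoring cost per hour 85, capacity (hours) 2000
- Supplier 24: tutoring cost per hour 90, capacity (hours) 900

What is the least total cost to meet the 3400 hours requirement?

Cheapest first:
Take 500 from Supplier 15 at 55 — need 2900 more.
Take 1500 from Supplier S at 70 — need 1400 more.
Supplier W (85): take the remaining 1400 — done.
Supplier 24, Supplier Z: unused.
Cost = 500×55 + 1500×70 + 1400×85 = 251500.

251500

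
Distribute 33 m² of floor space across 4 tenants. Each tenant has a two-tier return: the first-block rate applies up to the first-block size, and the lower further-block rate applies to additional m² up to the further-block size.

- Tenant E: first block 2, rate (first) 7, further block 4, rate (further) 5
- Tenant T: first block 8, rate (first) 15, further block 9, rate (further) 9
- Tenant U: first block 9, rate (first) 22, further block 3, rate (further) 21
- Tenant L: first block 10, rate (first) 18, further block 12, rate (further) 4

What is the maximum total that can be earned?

Rank every tier by rate: Tenant U/first 22 > Tenant U/second 21 > Tenant L/first 18 > Tenant T/first 15 > Tenant T/second 9 > Tenant E/first 7 > Tenant E/second 5 > Tenant L/second 4.
Tenant U/first (22): +9 — 24 left.
Tenant U second at 21: fill all 3 — 21 left.
Fill Tenant L first block (10 at 18) — 11 left.
Tenant T/first (15): +8 — 3 left.
3 remain; put them into Tenant T second at 9.
Total = 22×9 + 21×3 + 18×10 + 15×8 + 9×3 = 588.

588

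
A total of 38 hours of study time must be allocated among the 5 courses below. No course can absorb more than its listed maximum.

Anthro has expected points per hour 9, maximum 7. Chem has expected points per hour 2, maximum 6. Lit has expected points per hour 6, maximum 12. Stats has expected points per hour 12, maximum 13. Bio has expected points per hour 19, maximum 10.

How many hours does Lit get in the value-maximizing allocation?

Highest expected points per hour first: Bio 19 > Stats 12 > Anthro 9 > Lit 6 > Chem 2.
Bio takes 10 to reach its cap of 10 → 28 left.
Stats takes 13 to reach its cap of 13 → 15 left.
Anthro takes 7 to reach its cap of 7 → 8 left.
Lit has room for 12 but only 8 remain, so it gets 8.

8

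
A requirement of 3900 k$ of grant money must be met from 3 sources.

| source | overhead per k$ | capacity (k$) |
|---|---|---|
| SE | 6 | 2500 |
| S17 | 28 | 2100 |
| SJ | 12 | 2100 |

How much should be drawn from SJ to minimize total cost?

Fill from the cheapest source first.
SE (6): use full 2500 ; 1400 k$ to go.
Take 1400 from SJ at 12 to finish.
S17: unused.

1400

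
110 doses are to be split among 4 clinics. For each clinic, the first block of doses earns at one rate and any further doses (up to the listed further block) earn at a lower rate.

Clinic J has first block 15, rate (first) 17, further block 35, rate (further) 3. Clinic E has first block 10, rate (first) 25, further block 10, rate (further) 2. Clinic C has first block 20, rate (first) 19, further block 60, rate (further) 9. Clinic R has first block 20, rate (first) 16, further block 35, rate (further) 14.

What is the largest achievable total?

Rank every tier by rate: Clinic E/first 25 > Clinic C/first 19 > Clinic J/first 17 > Clinic R/first 16 > Clinic R/second 14 > Clinic C/second 9 > Clinic J/second 3 > Clinic E/second 2.
Clinic E first at 25: fill all 10 → 100 left.
Clinic C/first (19): +20 → 80 left.
Clinic J first at 17: fill all 15 → 65 left.
Fill Clinic R first block (20 at 16) → 45 left.
Fill Clinic R second block (35 at 14) → 10 left.
Clinic C second at 9: only 10 left, fill 10.
Total = 25×10 + 19×20 + 17×15 + 16×20 + 14×35 + 9×10 = 1785.

1785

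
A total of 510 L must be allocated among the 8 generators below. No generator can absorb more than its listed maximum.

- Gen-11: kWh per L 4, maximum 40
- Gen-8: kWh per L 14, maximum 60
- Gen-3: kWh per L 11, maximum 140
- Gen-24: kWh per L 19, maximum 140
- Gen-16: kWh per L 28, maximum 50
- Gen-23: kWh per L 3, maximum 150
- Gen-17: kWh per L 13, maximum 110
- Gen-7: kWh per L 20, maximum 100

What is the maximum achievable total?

8880

Highest kWh per L first: Gen-16 28 > Gen-7 20 > Gen-24 19 > Gen-8 14 > Gen-17 13 > Gen-3 11 > Gen-11 4 > Gen-23 3.
Gen-16: +50 to 50 (cap) → 460 left.
Give Gen-7 100 to hit its cap of 100 → 360 left.
Give Gen-24 140 to hit its cap of 140 → 220 left.
Gen-8: +60 to 60 (cap) → 160 left.
Gen-17 takes 110 to reach its cap of 110 → 50 left.
Gen-3: +50 (room for 140) → 50. Pool exhausted.
Total = 14×60 + 11×50 + 19×140 + 28×50 + 13×110 + 20×100 = 8880.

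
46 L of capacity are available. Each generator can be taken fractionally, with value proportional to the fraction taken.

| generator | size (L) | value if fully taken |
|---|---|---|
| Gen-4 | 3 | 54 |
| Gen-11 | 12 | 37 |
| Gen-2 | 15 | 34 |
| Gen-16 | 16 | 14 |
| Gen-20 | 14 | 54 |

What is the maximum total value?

180.75

Sort by value density: Gen-4 54/3≈18, Gen-20 54/14≈3.86, Gen-11 37/12≈3.08, Gen-2 34/15≈2.27, Gen-16 14/16≈0.875.
All 3 L of Gen-4 fit (value 54) — 43 remain.
Take all of Gen-20 (14 L, value 54) — 29 L left.
Take all of Gen-11 (12 L, value 37) — 17 L left.
All 15 L of Gen-2 fit (value 34) — 2 remain.
2 L left: a 2/16 share of Gen-16 gives 14×2/16 = 1.75.
Total value = 180.75.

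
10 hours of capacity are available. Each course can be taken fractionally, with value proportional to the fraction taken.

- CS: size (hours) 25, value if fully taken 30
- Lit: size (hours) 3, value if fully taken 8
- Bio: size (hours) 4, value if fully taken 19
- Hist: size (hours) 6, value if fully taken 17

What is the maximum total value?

Sort by value density: Bio 19/4≈4.75, Hist 17/6≈2.83, Lit 8/3≈2.67, CS 30/25≈1.2.
All 4 hours of Bio fit (value 19) → 6 remain.
Hist: take in full, 6 hours for value 17 → 0 left.
Total value = 36.

36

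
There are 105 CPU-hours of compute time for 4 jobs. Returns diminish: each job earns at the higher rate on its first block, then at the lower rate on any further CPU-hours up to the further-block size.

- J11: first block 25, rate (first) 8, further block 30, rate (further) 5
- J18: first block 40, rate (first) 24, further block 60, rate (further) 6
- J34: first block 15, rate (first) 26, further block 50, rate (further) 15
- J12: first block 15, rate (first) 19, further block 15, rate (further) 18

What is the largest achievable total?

2205

Order all 8 blocks by rate: J34/tier1 26 > J18/tier1 24 > J12/tier1 19 > J12/tier2 18 > J34/tier2 15 > J11/tier1 8 > J18/tier2 6 > J11/tier2 5.
Fill J34 tier1 block (15 at 26) → 90 left.
J18 tier1 at 24: fill all 40 → 50 left.
J12 tier1 at 19: fill all 15 → 35 left.
J12/tier2 (18): +15 → 20 left.
J34 tier2 at 15: only 20 left, fill 20.
Total = 26×15 + 24×40 + 19×15 + 18×15 + 15×20 = 2205.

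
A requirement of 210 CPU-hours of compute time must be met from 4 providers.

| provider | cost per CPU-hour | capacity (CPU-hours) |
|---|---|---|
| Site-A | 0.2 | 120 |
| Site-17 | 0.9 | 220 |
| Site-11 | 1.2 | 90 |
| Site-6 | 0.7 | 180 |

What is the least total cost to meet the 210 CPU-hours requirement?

Cheapest first:
Site-A at 0.2: take all 120 CPU-hours ; 90 still needed.
Take 90 from Site-6 at 0.7 to finish.
Site-17, Site-11: unused.
Cost = 120×0.2 + 90×0.7 = 87.

87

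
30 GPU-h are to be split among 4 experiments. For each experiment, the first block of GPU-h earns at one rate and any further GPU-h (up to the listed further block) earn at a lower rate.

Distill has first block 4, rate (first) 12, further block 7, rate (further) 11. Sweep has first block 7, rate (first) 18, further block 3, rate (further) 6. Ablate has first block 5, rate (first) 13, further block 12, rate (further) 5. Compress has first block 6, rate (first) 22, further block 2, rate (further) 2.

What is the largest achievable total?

454

Treat each block as its own option and order by rate: Compress/tier1 22 > Sweep/tier1 18 > Ablate/tier1 13 > Distill/tier1 12 > Distill/tier2 11 > Sweep/tier2 6 > Ablate/tier2 5 > Compress/tier2 2.
Compress tier1 at 22: fill all 6 — 24 left.
Fill Sweep tier1 block (7 at 18) — 17 left.
Ablate/tier1 (13): +5 — 12 left.
Distill tier1 at 12: fill all 4 — 8 left.
Fill Distill tier2 block (7 at 11) — 1 left.
Sweep tier2 at 6: only 1 left, fill 1.
Total = 22×6 + 18×7 + 13×5 + 12×4 + 11×7 + 6×1 = 454.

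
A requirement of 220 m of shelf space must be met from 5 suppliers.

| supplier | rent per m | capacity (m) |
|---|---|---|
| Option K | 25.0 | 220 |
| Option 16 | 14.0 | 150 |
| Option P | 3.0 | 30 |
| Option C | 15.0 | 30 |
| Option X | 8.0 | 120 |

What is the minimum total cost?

2030

Cheapest first:
Option P at 3.0: take all 30 m ; 190 still needed.
Option X (8.0): use full 120 ; 70 m to go.
Option 16 (14.0): take the remaining 70 ; done.
Option C, Option K: unused.
Cost = 30×3.0 + 120×8.0 + 70×14.0 = 2030.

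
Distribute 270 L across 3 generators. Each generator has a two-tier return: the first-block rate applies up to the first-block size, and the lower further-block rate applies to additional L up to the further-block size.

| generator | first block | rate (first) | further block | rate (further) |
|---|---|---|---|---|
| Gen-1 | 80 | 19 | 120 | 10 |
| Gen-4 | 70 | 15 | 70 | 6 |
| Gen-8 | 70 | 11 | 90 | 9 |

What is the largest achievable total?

Order all 6 blocks by rate: Gen-1/first 19 > Gen-4/first 15 > Gen-8/first 11 > Gen-1/second 10 > Gen-8/second 9 > Gen-4/second 6.
Fill Gen-1 first block (80 at 19) → 190 left.
Gen-4/first (15): +70 → 120 left.
Fill Gen-8 first block (70 at 11) → 50 left.
Gen-1 second at 10: only 50 left, fill 50.
Total = 19×80 + 15×70 + 11×70 + 10×50 = 3840.

3840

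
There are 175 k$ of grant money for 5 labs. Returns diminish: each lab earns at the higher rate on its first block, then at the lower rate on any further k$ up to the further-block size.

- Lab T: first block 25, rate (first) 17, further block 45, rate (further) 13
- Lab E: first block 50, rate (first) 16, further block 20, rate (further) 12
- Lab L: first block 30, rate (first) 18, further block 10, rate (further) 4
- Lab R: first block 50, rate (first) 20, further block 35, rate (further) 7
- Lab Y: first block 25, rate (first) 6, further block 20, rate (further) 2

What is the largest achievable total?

Rank every tier by rate: Lab R/tier1 20 > Lab L/tier1 18 > Lab T/tier1 17 > Lab E/tier1 16 > Lab T/tier2 13 > Lab E/tier2 12 > Lab R/tier2 7 > Lab Y/tier1 6 > Lab L/tier2 4 > Lab Y/tier2 2.
Lab R/tier1 (20): +50 ; 125 left.
Lab L/tier1 (18): +30 ; 95 left.
Fill Lab T tier1 block (25 at 17) ; 70 left.
Fill Lab E tier1 block (50 at 16) ; 20 left.
20 remain; put them into Lab T tier2 at 13.
Total = 20×50 + 18×30 + 17×25 + 16×50 + 13×20 = 3025.

3025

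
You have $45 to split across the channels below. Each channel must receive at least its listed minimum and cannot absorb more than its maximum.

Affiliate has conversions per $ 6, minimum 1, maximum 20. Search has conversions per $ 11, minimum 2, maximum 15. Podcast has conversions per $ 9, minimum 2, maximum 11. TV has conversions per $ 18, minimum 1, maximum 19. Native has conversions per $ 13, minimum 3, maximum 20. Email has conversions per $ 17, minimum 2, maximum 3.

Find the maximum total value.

Meeting every minimum uses 1+2+2+1+3+2 = 11 $, leaving 34.
Highest conversions per $ first: TV 18 > Email 17 > Native 13 > Search 11 > Podcast 9 > Affiliate 6.
TV: +18 to 19 (cap) ; 16 left.
Email: +1 to 3 (cap) ; 15 left.
Native: +15 (room for 17) → 18. Pool exhausted.
Total = 6×1 + 11×2 + 9×2 + 18×19 + 13×18 + 17×3 = 673.

673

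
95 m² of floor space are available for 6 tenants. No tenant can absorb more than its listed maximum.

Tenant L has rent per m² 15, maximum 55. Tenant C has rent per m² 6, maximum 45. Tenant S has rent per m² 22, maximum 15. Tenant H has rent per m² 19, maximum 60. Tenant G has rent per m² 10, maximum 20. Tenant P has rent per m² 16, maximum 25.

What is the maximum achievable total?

Highest rent per m² first: Tenant S 22 > Tenant H 19 > Tenant P 16 > Tenant L 15 > Tenant G 10 > Tenant C 6.
Give Tenant S 15 to hit its cap of 15 — 80 left.
Tenant H takes 60 to reach its cap of 60 — 20 left.
Only 20 left; Tenant P takes them to reach 20.
Total = 22×15 + 19×60 + 16×20 = 1790.

1790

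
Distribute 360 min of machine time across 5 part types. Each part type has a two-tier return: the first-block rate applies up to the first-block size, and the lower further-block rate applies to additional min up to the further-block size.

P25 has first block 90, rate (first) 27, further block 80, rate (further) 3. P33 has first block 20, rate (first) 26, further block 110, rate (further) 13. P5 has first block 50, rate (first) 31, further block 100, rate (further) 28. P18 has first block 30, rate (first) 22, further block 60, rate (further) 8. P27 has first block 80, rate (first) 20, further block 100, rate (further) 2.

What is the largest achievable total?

9360

Rank every tier by rate: P5/first 31 > P5/second 28 > P25/first 27 > P33/first 26 > P18/first 22 > P27/first 20 > P33/second 13 > P18/second 8 > P25/second 3 > P27/second 2.
Fill P5 first block (50 at 31) ; 310 left.
Fill P5 second block (100 at 28) ; 210 left.
P25 first at 27: fill all 90 ; 120 left.
Fill P33 first block (20 at 26) ; 100 left.
Fill P18 first block (30 at 22) ; 70 left.
P27/first: +70 of 80 at 20; pool empty.
Total = 31×50 + 28×100 + 27×90 + 26×20 + 22×30 + 20×70 = 9360.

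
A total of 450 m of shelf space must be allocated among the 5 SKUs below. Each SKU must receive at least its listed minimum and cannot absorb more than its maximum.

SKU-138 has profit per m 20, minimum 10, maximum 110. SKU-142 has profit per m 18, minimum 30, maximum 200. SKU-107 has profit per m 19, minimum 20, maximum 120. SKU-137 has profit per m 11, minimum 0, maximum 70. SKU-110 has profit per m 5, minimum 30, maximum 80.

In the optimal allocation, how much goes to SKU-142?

190

Meeting every minimum uses 10+30+20+0+30 = 90 m, leaving 360.
Highest profit per m first: SKU-138 20 > SKU-107 19 > SKU-142 18 > SKU-137 11 > SKU-110 5.
Give SKU-138 100 more to hit its cap of 110 — 260 left.
SKU-107 takes 100 more to reach its cap of 120 — 160 left.
SKU-142: +160 (room for 170) → 190. Pool exhausted.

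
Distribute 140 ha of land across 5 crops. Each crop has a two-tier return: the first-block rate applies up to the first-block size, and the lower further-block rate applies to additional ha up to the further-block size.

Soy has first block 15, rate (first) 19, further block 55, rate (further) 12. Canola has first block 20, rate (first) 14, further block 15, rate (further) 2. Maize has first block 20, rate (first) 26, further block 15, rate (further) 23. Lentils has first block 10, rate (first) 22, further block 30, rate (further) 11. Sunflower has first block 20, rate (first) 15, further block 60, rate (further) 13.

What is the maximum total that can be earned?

2470

Order all 10 blocks by rate: Maize/first 26 > Maize/second 23 > Lentils/first 22 > Soy/first 19 > Sunflower/first 15 > Canola/first 14 > Sunflower/second 13 > Soy/second 12 > Lentils/second 11 > Canola/second 2.
Maize first at 26: fill all 20 ; 120 left.
Maize/second (23): +15 ; 105 left.
Lentils/first (22): +10 ; 95 left.
Fill Soy first block (15 at 19) ; 80 left.
Sunflower/first (15): +20 ; 60 left.
Fill Canola first block (20 at 14) ; 40 left.
Sunflower second at 13: only 40 left, fill 40.
Total = 26×20 + 23×15 + 22×10 + 19×15 + 15×20 + 14×20 + 13×40 = 2470.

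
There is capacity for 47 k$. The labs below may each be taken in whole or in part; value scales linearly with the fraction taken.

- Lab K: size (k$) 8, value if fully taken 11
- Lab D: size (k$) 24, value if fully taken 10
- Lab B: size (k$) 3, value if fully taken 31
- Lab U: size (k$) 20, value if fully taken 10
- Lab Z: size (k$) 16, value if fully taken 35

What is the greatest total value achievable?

87

Rank by value-to-size ratio: Lab B 31/3≈10.3, Lab Z 35/16≈2.19, Lab K 11/8≈1.38, Lab U 10/20≈0.5, Lab D 10/24≈0.417.
Lab B: take in full, 3 k$ for value 31 → 44 left.
Take all of Lab Z (16 k$, value 35) → 28 k$ left.
Lab K: take in full, 8 k$ for value 11 → 20 left.
Take all of Lab U (20 k$, value 10) → 0 k$ left.
Total value = 87.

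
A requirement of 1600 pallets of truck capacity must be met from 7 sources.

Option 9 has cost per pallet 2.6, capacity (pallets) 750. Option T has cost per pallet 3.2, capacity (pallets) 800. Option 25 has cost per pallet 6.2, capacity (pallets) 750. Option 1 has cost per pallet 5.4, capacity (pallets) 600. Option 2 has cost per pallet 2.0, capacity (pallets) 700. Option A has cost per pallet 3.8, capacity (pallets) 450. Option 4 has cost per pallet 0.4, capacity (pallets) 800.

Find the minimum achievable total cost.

1980

Cheapest first:
Option 4 at 0.4: take all 800 pallets — 800 still needed.
Option 2 at 2.0: take all 700 pallets — 100 still needed.
Option 9 at 2.6: take 100 of its 750 — requirement met.
Option T, Option A, Option 1, Option 25: unused.
Cost = 800×0.4 + 700×2.0 + 100×2.6 = 1980.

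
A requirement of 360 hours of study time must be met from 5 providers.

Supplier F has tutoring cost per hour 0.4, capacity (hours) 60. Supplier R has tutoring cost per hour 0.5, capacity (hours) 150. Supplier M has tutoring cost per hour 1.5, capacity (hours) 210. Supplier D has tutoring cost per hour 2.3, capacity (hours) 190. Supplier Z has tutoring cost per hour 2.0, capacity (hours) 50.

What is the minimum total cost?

Fill from the cheapest provider first.
Supplier F at 0.4: take all 60 hours ; 300 still needed.
Supplier R (0.5): use full 150 ; 150 hours to go.
Supplier M (1.5): take the remaining 150 ; done.
Supplier Z, Supplier D: unused.
Cost = 60×0.4 + 150×0.5 + 150×1.5 = 324.

324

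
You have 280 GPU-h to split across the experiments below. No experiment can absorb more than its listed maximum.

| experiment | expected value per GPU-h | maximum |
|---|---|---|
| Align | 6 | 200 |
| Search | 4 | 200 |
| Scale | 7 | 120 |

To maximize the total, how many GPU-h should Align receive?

160

Order the experiments by expected value per GPU-h: Scale 7 > Align 6 > Search 4.
Give Scale 120 to hit its cap of 120 — 160 left.
Align has room for 200 but only 160 remain, so it gets 160.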